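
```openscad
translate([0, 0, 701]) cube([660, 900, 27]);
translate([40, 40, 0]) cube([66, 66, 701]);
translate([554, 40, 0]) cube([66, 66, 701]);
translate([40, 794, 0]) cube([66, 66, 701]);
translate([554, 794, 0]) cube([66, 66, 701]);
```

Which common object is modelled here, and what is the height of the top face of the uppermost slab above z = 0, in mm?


A table. The table height is 728 mm.

A 660×900×27 slab sits at z = 701 on four 66 mm square posts — a table. The top surface is at 701 + 27 = 728 mm.


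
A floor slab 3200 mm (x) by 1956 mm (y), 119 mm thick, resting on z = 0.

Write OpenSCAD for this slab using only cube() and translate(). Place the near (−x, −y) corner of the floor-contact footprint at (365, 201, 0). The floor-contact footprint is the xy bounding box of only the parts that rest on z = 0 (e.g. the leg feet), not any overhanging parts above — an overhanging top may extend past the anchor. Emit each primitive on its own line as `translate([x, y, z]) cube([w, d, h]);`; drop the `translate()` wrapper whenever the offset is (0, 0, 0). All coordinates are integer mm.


translate([365, 201, 0]) cube([3200, 1956, 119]);


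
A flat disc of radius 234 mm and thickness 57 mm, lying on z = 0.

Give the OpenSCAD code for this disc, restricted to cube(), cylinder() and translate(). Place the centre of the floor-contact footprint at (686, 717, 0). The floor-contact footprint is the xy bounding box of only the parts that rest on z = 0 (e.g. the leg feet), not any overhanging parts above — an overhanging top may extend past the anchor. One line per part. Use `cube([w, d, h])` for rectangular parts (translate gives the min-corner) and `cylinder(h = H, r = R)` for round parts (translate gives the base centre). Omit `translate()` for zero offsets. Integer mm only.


translate([686, 717, 0]) cylinder(h = 57, r = 234);


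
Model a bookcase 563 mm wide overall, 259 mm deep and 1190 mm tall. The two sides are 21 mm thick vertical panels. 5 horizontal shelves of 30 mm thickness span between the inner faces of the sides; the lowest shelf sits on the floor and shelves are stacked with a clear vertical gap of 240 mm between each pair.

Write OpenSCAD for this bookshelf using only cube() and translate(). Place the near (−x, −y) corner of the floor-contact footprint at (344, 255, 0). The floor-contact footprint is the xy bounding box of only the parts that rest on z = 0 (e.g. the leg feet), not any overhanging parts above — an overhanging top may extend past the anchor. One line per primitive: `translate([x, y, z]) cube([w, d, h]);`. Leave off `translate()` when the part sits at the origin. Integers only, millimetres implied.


translate([344, 255, 0]) cube([21, 259, 1190]);
translate([886, 255, 0]) cube([21, 259, 1190]);
translate([365, 255, 0]) cube([521, 259, 30]);
translate([365, 255, 270]) cube([521, 259, 30]);
translate([365, 255, 540]) cube([521, 259, 30]);
translate([365, 255, 810]) cube([521, 259, 30]);
translate([365, 255, 1080]) cube([521, 259, 30]);


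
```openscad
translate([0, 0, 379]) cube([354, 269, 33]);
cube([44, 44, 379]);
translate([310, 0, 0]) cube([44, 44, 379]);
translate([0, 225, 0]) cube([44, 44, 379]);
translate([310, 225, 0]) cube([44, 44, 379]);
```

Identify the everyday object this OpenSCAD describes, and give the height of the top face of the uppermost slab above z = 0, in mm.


A stool. The seat height is 412 mm.

A 354×269×33 slab at z = 379 on four corner posts — a stool. The seat top is 379 + 33 = 412 mm.


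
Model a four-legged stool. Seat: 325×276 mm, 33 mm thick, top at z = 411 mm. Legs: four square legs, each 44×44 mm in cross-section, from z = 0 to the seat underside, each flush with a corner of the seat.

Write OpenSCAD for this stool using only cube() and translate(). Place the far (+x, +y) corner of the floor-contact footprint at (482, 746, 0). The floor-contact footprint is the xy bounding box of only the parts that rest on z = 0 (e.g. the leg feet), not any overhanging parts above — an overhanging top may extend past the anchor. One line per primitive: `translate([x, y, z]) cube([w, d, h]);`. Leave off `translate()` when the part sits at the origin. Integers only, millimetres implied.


// leg_h = 411 - 33 = 378
translate([157, 470, 378]) cube([325, 276, 33]);
translate([157, 470, 0]) cube([44, 44, 378]);
translate([438, 470, 0]) cube([44, 44, 378]);
translate([157, 702, 0]) cube([44, 44, 378]);
translate([438, 702, 0]) cube([44, 44, 378]);


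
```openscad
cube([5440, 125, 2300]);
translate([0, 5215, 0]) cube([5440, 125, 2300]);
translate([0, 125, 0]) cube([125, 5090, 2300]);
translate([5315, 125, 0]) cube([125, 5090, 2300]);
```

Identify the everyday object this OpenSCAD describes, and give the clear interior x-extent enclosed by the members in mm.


A house (or room) frame. The interior width is 5190 mm.

Four 2300 mm walls enclosing a rectangle with no floor or roof — a room or house frame. Outside width is 5440 mm and wall thickness is 125 mm, so the interior width is 5440 − 2 × 125 = 5190 mm.


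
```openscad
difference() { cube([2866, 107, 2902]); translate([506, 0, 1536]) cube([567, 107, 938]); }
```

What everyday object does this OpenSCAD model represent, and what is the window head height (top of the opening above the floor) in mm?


A wall with a window opening. The window head height is 2474 mm.

A wall with a rectangular opening subtracted — a window. Sill at z = 1536, opening 938 mm tall, so the head is at 1536 + 938 = 2474 mm.


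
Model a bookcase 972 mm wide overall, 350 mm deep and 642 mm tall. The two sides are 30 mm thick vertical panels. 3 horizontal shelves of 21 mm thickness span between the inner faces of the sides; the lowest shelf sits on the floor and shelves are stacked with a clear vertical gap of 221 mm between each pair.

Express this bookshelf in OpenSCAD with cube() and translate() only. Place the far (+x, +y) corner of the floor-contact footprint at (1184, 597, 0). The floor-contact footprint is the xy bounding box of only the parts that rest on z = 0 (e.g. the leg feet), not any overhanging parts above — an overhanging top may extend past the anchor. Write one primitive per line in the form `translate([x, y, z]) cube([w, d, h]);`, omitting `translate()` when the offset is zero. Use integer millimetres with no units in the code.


translate([212, 247, 0]) cube([30, 350, 642]);
translate([1154, 247, 0]) cube([30, 350, 642]);
translate([242, 247, 0]) cube([912, 350, 21]);
translate([242, 247, 242]) cube([912, 350, 21]);
translate([242, 247, 484]) cube([912, 350, 21]);


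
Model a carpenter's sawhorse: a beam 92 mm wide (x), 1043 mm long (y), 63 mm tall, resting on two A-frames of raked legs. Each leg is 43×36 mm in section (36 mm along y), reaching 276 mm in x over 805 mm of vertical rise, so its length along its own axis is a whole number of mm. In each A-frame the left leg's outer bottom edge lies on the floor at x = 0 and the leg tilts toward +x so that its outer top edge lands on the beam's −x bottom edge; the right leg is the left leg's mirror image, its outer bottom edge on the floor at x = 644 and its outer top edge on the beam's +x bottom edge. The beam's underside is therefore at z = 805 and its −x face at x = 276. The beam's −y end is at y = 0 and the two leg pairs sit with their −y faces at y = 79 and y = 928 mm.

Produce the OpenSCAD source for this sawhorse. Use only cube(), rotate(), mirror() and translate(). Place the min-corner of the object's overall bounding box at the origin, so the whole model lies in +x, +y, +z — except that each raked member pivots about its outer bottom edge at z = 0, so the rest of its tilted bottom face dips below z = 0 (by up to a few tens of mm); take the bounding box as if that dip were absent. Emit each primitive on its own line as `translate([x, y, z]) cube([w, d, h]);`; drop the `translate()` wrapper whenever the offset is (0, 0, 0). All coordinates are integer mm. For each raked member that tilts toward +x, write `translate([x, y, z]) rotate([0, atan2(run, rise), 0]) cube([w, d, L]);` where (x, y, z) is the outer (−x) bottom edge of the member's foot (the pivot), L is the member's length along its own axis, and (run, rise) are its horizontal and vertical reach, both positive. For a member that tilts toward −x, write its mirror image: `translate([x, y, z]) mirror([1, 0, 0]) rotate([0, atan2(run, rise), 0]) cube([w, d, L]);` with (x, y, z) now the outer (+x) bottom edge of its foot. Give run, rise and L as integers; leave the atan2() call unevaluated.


// leg length = √(276² + 805²) = 851
// right-leg outer foot x = 2·276 + 92 = 644
// beam min-corner = (276, 0, 805)
translate([276, 0, 805]) cube([92, 1043, 63]);
translate([0, 79, 0]) rotate([0, atan2(276, 805), 0]) cube([43, 36, 851]);
translate([644, 79, 0]) mirror([1, 0, 0]) rotate([0, atan2(276, 805), 0]) cube([43, 36, 851]);
translate([0, 928, 0]) rotate([0, atan2(276, 805), 0]) cube([43, 36, 851]);
translate([644, 928, 0]) mirror([1, 0, 0]) rotate([0, atan2(276, 805), 0]) cube([43, 36, 851]);


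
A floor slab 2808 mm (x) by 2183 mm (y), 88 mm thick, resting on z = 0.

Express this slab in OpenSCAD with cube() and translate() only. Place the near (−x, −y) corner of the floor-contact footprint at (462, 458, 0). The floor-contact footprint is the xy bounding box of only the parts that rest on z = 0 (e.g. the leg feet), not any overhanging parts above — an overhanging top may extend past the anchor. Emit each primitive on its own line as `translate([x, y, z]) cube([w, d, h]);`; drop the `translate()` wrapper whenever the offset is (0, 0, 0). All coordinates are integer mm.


translate([462, 458, 0]) cube([2808, 2183, 88]);


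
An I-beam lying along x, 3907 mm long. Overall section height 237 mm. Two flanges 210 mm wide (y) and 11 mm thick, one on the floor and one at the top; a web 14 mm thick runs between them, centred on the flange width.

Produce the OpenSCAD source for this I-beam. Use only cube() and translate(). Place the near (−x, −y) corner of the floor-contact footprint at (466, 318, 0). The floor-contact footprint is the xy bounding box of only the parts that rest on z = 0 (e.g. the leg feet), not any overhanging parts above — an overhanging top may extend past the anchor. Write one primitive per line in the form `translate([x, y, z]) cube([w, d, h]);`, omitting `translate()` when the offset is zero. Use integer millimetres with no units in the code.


translate([466, 318, 0]) cube([3907, 210, 11]);
translate([466, 416, 11]) cube([3907, 14, 215]);
translate([466, 318, 226]) cube([3907, 210, 11]);


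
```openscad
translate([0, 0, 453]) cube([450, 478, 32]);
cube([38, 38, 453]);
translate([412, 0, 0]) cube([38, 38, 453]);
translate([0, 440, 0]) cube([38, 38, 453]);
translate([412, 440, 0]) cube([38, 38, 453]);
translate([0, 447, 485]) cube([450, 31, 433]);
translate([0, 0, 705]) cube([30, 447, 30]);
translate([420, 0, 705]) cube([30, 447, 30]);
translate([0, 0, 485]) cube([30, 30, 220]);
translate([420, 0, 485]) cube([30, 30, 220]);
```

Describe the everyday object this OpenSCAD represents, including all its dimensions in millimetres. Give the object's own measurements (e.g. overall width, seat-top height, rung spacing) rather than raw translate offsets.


A chair. The seat is a 450×478×32 mm slab with its top at z = 485 mm, on four 38×38 mm corner legs (flush with the seat edges, standing on z = 0). A flat backrest 31 mm thick, 433 mm tall, spans the full seat width and rises from the seat top along its +y edge, rear face flush with the rear of the seat. Two armrests of 30×30 mm section run along each side from the seat's front edge to the front of the backrest, top faces 250 mm above the seat top and outer faces flush with the seat's x-edges; a 30×30 mm post under the front of each armrest stands on the seat at the front corner.


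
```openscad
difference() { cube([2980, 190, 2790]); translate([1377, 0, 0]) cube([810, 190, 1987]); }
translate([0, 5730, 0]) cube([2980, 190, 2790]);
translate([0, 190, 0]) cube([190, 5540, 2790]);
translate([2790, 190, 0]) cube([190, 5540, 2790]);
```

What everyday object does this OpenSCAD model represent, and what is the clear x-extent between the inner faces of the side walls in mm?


A single room. The interior width is 2600 mm.

Four walls enclosing a rectangle with a door in the front wall — a room. Outside width 2980 minus two 190 mm walls gives 2600 mm.


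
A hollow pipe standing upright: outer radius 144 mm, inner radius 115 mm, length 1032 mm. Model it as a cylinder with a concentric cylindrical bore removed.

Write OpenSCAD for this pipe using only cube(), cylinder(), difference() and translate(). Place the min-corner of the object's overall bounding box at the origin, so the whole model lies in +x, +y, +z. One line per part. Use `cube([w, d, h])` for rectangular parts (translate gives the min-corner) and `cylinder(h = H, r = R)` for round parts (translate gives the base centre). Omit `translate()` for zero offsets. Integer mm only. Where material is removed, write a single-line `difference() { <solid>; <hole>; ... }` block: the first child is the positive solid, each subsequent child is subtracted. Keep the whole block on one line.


difference() { translate([144, 144, 0]) cylinder(h = 1032, r = 144); translate([144, 144, 0]) cylinder(h = 1032, r = 115); }


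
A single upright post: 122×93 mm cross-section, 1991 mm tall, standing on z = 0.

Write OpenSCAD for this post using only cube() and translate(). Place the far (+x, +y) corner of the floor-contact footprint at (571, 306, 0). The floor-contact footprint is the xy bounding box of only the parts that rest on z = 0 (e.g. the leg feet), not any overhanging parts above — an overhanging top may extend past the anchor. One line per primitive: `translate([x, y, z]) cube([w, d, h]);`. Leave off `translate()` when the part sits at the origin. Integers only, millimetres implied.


translate([449, 213, 0]) cube([122, 93, 1991]);


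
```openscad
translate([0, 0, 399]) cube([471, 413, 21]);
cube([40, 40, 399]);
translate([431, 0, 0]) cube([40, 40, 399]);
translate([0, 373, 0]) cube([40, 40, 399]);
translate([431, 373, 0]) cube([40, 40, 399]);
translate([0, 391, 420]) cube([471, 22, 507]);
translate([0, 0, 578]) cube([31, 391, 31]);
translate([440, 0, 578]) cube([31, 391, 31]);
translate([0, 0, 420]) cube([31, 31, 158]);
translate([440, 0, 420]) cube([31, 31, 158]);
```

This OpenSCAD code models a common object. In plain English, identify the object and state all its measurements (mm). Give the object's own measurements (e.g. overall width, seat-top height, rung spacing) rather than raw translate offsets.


A chair. The seat is a 471×413×21 mm slab with its top at z = 420 mm, on four 40×40 mm corner legs (flush with the seat edges, standing on z = 0). A flat backrest 22 mm thick, 507 mm tall, spans the full seat width and rises from the seat top along its +y edge, rear face flush with the rear of the seat. Two armrests of 31×31 mm section run along each side from the seat's front edge to the front of the backrest, top faces 189 mm above the seat top and outer faces flush with the seat's x-edges; a 31×31 mm post under the front of each armrest stands on the seat at the front corner.


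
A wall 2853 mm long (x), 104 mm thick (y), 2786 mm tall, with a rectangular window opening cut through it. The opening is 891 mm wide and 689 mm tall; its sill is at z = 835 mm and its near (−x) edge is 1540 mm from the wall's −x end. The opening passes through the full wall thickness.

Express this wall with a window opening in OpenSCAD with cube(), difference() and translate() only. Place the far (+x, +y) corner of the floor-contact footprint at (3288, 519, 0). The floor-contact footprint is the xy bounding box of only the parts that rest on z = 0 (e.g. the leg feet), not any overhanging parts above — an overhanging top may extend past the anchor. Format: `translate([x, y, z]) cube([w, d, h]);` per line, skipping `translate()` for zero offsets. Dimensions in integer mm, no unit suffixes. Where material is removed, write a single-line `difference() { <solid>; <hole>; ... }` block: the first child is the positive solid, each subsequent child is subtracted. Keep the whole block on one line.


difference() { translate([435, 415, 0]) cube([2853, 104, 2786]); translate([1975, 415, 835]) cube([891, 104, 689]); }


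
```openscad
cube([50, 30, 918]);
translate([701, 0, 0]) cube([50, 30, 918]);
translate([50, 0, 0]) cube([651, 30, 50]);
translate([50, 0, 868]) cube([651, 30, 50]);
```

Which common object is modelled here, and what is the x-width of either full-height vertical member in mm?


A picture frame. The border width is 50 mm.

Four thin pieces enclosing a rectangular opening — a picture frame. The two full-height stiles are 918 mm tall; the top rail sits at z = 868 and is 50 mm tall, so the border above the opening is 918 − 868 = 50 mm, matching the stile x-width.


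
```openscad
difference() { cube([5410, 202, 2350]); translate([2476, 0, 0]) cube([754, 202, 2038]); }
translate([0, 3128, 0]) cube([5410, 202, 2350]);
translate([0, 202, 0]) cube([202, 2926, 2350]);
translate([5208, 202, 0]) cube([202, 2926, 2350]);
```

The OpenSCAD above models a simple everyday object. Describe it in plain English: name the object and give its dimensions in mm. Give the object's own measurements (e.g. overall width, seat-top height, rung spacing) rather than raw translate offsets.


A single room: four walls, each 2350 mm tall and 202 mm thick, enclosing an outside footprint 5410×3330 mm (x × y), no floor or roof. The front and back walls (−y and +y sides) run the full x-width; the side walls fit between their inner faces. A door opening 754 mm wide and 2038 mm tall is cut through the front wall from the floor up, its −x edge 2476 mm from the wall's −x end.


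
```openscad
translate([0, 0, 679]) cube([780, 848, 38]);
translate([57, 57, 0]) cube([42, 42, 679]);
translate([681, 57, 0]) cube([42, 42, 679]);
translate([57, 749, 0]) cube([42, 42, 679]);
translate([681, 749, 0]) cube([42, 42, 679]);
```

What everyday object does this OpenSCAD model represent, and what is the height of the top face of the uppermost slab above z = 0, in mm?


A table. The table height is 717 mm.

A 780×848×38 slab sits at z = 679 on four 42 mm square posts — a table. The top surface is at 679 + 38 = 717 mm.


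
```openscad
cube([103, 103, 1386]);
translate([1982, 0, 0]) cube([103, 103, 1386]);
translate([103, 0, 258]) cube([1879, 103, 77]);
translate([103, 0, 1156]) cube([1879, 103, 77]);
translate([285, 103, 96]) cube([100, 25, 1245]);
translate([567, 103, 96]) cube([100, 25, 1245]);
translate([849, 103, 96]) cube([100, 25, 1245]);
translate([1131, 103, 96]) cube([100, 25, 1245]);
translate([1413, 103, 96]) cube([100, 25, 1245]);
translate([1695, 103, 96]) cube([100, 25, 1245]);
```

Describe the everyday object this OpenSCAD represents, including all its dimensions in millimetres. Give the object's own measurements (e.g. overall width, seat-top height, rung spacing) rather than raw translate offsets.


A fence section. Two 103×103 mm posts, 1386 mm tall, stand on the floor with a clear span of 1879 mm between their inner faces. Two horizontal rails of 103×77 mm section span the gap between the posts with their undersides at z = 258 mm and z = 1156 mm, flush with the posts' −y face. 6 pickets, each 100 mm wide, 25 mm thick and 1245 mm tall, are fixed to the +y face of the rails with their bottoms at z = 96 mm, spaced across the span with a 182 mm gap after the −x post and between neighbouring pickets, with 187 mm left before the +x post.


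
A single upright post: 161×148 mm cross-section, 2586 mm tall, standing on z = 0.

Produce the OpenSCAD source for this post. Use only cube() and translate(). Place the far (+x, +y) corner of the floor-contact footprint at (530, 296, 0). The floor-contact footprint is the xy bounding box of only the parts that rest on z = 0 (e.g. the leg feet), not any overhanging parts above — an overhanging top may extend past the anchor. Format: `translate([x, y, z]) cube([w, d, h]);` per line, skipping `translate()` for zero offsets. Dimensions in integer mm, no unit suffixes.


translate([369, 148, 0]) cube([161, 148, 2586]);


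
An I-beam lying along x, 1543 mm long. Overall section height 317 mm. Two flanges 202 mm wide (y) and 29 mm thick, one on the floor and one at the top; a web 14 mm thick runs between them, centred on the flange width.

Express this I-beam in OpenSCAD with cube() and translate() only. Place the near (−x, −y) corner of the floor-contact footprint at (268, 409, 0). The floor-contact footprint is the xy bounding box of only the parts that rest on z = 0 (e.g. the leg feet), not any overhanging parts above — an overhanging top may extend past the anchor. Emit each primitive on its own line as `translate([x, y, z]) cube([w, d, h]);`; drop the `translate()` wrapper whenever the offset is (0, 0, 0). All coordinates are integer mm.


translate([268, 409, 0]) cube([1543, 202, 29]);
translate([268, 503, 29]) cube([1543, 14, 259]);
translate([268, 409, 288]) cube([1543, 202, 29]);


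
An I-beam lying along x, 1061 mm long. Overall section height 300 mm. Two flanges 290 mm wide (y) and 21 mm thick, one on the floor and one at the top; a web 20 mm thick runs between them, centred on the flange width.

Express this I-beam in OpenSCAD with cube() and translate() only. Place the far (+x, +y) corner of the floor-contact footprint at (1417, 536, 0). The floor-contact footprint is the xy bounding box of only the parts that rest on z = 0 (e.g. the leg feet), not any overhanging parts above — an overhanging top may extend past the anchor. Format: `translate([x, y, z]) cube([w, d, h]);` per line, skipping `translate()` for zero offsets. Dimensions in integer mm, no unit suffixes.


translate([356, 246, 0]) cube([1061, 290, 21]);
translate([356, 381, 21]) cube([1061, 20, 258]);
translate([356, 246, 279]) cube([1061, 290, 21]);


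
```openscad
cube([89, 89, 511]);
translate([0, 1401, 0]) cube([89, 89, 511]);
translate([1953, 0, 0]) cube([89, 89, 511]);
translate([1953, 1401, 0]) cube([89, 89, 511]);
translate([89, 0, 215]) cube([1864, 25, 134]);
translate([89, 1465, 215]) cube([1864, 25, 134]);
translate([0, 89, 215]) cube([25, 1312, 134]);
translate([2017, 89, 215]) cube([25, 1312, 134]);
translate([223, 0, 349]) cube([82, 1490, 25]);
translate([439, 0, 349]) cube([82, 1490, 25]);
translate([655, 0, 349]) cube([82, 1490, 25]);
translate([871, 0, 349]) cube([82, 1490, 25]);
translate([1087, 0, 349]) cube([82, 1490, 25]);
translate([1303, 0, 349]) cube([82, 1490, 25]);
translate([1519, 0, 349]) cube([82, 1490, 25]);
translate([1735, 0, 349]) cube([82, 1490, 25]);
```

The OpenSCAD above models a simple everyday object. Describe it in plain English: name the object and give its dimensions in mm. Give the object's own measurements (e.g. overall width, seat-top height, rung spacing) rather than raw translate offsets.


A bed frame 2042 mm long (x) by 1490 mm wide (y). Four 89×89 mm corner posts, 511 mm tall, at the corners of the footprint. Four rails of 25 mm thickness and 134 mm height run between adjacent posts with their undersides at z = 215 mm, their outer faces flush with the outside of the frame (the two x-running rails run between the posts' inner faces; the two y-running rails run between the posts' inner faces). 8 slats, each 82 mm wide (x) and 25 mm thick, lie across the top of the two x-running rails, running the full 1490 mm width of the frame in y; along x they sit between the end posts with a 134 mm gap after the −x posts and between neighbouring slats, leaving 136 mm before the +x posts.


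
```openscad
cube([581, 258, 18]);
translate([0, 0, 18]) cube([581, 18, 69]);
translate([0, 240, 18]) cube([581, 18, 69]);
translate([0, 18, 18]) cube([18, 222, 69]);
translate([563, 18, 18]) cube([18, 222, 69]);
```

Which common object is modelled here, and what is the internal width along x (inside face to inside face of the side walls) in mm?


An open box. The internal width is 545 mm.

A 581×258 base slab with four walls standing on it — an open box. The base is 581 mm wide and the walls are 18 mm thick, so the internal width is 581 − 2 × 18 = 545 mm.


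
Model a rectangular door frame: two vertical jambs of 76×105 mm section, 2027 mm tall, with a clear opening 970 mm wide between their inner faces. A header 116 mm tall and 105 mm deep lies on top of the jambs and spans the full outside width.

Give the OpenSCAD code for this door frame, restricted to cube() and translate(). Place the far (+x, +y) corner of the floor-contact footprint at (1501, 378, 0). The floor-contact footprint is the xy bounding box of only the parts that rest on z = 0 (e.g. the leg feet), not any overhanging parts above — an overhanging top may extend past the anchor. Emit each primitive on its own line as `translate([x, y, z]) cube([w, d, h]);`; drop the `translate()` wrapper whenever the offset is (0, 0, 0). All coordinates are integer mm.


translate([379, 273, 0]) cube([76, 105, 2027]);
translate([1425, 273, 0]) cube([76, 105, 2027]);
translate([379, 273, 2027]) cube([1122, 105, 116]);


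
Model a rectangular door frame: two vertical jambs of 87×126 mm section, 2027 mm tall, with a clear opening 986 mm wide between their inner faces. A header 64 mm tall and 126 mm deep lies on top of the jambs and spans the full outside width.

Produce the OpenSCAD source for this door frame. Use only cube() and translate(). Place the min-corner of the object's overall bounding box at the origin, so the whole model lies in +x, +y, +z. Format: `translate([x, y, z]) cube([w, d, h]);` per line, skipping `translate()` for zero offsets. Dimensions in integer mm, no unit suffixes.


cube([87, 126, 2027]);
translate([1073, 0, 0]) cube([87, 126, 2027]);
translate([0, 0, 2027]) cube([1160, 126, 64]);


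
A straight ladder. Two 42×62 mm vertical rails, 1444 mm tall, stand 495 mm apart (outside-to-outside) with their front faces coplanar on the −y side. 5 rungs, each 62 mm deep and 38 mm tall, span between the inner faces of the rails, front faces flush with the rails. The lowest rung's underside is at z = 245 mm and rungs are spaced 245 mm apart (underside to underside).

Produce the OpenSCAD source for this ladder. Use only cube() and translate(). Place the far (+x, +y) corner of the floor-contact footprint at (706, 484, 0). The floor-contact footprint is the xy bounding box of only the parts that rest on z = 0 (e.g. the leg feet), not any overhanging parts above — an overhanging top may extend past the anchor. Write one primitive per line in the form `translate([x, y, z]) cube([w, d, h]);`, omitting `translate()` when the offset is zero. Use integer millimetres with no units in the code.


translate([211, 422, 0]) cube([42, 62, 1444]);
translate([664, 422, 0]) cube([42, 62, 1444]);
translate([253, 422, 245]) cube([411, 62, 38]);
translate([253, 422, 490]) cube([411, 62, 38]);
translate([253, 422, 735]) cube([411, 62, 38]);
translate([253, 422, 980]) cube([411, 62, 38]);
translate([253, 422, 1225]) cube([411, 62, 38]);


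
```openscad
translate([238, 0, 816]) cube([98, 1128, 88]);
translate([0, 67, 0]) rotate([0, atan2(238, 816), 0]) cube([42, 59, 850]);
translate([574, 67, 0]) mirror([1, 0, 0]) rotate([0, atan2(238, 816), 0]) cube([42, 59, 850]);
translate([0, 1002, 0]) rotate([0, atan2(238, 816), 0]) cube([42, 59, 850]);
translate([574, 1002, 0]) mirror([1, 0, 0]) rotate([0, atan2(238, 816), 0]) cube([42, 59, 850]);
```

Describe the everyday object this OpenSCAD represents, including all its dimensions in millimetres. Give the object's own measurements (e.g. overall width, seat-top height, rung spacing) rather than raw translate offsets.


A sawhorse. A 98×1128×88 mm beam (x, y, z) sits on two A-frame leg pairs. Each pair is two raked legs of 42×59 mm section (59 mm along y) splaying symmetrically in x. Each leg rises 816 mm vertically over 238 mm of horizontal reach and is 850 mm long along its own axis. Every leg's outer bottom edge rests on the floor and its outer top edge meets a bottom edge of the beam — the left legs (tilting toward +x) meet the beam's −x bottom edge, the right legs (their mirror images, tilting toward −x) meet its +x bottom edge — so the leg tops tuck under the beam, the beam's underside is 816 mm above the floor, and the feet are 574 mm apart outside-to-outside with the beam centred between them. The two leg pairs are set in 67 mm from either end of the beam.


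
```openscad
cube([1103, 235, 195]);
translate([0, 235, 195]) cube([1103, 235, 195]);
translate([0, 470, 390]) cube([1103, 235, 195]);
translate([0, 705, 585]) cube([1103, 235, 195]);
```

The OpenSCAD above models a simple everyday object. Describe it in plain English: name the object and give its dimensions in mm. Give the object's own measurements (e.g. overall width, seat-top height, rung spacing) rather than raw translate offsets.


A straight staircase of 4 solid steps. Each step is 1103 mm wide (x), 235 mm deep (y, the going) and 195 mm tall (the rise). The first step rests on the floor; each subsequent step sits one going further in +y and one rise higher in +z, directly behind and above the previous step with no overlap.


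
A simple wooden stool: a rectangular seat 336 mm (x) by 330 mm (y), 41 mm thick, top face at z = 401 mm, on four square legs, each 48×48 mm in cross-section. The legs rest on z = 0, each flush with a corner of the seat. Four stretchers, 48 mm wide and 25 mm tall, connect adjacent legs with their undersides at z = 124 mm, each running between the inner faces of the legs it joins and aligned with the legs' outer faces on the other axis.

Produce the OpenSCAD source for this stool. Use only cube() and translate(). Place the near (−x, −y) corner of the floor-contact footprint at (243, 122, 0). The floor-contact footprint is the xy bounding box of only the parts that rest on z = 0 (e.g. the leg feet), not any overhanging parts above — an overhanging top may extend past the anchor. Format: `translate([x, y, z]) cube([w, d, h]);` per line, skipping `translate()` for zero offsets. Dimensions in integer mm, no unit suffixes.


// leg_h = 401 - 41 = 360
// stretcher span = 336 - 2*48 = 240
translate([243, 122, 360]) cube([336, 330, 41]);
translate([243, 122, 0]) cube([48, 48, 360]);
translate([531, 122, 0]) cube([48, 48, 360]);
translate([243, 404, 0]) cube([48, 48, 360]);
translate([531, 404, 0]) cube([48, 48, 360]);
translate([291, 122, 124]) cube([240, 48, 25]);
translate([291, 404, 124]) cube([240, 48, 25]);
translate([243, 170, 124]) cube([48, 234, 25]);
translate([531, 170, 124]) cube([48, 234, 25]);


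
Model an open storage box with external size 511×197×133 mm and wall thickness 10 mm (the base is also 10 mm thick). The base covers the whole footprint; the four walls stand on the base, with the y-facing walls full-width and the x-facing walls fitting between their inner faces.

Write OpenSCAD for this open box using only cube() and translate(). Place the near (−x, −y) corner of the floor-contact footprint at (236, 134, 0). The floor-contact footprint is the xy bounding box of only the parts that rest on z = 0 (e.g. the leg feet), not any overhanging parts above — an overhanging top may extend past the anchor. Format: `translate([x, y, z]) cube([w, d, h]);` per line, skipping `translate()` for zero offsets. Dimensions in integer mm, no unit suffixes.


translate([236, 134, 0]) cube([511, 197, 10]);
translate([236, 134, 10]) cube([511, 10, 123]);
translate([236, 321, 10]) cube([511, 10, 123]);
translate([236, 144, 10]) cube([10, 177, 123]);
translate([737, 144, 10]) cube([10, 177, 123]);


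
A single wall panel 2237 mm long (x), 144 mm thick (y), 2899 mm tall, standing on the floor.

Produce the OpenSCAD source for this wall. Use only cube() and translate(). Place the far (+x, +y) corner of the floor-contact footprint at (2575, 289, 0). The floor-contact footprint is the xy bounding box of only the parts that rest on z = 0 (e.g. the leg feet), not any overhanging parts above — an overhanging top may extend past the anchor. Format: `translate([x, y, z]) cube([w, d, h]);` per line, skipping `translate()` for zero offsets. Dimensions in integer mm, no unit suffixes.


translate([338, 145, 0]) cube([2237, 144, 2899]);


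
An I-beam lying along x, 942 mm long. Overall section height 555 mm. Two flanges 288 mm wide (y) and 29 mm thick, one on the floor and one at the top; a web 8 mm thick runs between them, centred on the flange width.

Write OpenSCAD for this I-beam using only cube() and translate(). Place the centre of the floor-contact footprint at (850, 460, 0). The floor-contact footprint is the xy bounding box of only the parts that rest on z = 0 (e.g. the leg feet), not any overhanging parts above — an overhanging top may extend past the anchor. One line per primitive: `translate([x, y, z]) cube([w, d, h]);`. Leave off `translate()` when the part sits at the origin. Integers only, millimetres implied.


translate([379, 316, 0]) cube([942, 288, 29]);
translate([379, 456, 29]) cube([942, 8, 497]);
translate([379, 316, 526]) cube([942, 288, 29]);


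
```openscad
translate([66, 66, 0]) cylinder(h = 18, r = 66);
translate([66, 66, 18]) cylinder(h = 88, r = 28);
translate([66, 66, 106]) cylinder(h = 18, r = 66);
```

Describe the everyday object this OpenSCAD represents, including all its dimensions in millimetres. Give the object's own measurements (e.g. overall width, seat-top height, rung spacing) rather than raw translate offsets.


A spool: two coaxial disc flanges of radius 66 mm and thickness 18 mm, joined by a core cylinder of radius 28 mm and height 88 mm. The lower flange rests on z = 0 and the three cylinders share a vertical axis.


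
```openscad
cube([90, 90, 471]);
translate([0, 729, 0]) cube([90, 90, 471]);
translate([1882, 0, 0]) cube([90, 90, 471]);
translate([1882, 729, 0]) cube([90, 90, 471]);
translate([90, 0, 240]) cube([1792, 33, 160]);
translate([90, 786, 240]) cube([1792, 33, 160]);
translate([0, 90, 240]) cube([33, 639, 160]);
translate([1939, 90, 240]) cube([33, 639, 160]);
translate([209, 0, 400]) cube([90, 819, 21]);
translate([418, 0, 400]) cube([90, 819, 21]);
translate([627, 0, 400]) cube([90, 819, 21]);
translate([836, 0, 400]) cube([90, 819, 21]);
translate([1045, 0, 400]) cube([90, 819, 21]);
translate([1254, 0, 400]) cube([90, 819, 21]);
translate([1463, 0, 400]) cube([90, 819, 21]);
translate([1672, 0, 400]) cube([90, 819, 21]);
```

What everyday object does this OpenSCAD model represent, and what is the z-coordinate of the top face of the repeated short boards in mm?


A bed frame. The slat-top height is 421 mm.

Four posts, four rails, and a row of slats — a bed frame. Slats sit on the rails at z = 240 + 160 = 400; with slat thickness 21, the top is 421 mm.


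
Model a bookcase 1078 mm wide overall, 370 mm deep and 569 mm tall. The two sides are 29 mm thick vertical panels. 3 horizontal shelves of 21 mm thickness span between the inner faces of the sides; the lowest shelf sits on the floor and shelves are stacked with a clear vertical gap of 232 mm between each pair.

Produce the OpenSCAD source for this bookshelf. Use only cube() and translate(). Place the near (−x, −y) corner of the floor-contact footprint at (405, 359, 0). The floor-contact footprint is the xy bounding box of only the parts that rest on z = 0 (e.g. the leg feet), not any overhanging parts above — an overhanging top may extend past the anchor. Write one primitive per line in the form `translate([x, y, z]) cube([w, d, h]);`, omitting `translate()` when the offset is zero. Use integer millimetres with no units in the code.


translate([405, 359, 0]) cube([29, 370, 569]);
translate([1454, 359, 0]) cube([29, 370, 569]);
translate([434, 359, 0]) cube([1020, 370, 21]);
translate([434, 359, 253]) cube([1020, 370, 21]);
translate([434, 359, 506]) cube([1020, 370, 21]);


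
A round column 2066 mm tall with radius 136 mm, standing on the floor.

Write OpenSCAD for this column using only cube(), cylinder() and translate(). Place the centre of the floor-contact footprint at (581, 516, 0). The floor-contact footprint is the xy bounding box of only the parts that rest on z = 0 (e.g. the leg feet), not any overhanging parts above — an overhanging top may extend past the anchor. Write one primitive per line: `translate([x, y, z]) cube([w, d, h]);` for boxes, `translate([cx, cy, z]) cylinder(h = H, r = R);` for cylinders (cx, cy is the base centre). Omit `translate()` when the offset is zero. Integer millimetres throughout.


translate([581, 516, 0]) cylinder(h = 2066, r = 136);


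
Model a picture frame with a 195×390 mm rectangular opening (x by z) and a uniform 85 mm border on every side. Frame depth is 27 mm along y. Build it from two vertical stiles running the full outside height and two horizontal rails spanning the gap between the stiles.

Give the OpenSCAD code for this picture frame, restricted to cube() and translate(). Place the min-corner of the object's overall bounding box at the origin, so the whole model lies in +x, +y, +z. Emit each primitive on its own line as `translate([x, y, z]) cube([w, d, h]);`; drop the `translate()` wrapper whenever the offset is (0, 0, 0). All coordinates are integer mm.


cube([85, 27, 560]);
translate([280, 0, 0]) cube([85, 27, 560]);
translate([85, 0, 0]) cube([195, 27, 85]);
translate([85, 0, 475]) cube([195, 27, 85]);


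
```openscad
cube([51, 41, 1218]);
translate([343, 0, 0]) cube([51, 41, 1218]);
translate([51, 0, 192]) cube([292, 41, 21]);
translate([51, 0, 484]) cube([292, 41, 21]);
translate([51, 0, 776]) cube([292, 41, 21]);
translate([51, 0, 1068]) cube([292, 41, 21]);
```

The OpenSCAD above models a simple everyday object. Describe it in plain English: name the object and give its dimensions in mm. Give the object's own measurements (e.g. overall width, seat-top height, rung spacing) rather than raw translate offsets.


A straight ladder. Two 51×41 mm vertical rails, 1218 mm tall, stand 394 mm apart (outside-to-outside) with their front faces coplanar on the −y side. 4 rungs, each 41 mm deep and 21 mm tall, span between the inner faces of the rails, front faces flush with the rails. The lowest rung's underside is at z = 192 mm and rungs are spaced 292 mm apart (underside to underside).


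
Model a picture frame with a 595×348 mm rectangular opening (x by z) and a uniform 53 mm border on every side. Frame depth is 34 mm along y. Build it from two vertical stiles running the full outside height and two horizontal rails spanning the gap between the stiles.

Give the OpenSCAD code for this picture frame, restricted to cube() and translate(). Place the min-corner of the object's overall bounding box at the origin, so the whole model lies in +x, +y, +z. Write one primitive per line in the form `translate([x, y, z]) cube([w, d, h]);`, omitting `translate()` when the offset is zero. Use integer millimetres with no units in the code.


cube([53, 34, 454]);
translate([648, 0, 0]) cube([53, 34, 454]);
translate([53, 0, 0]) cube([595, 34, 53]);
translate([53, 0, 401]) cube([595, 34, 53]);


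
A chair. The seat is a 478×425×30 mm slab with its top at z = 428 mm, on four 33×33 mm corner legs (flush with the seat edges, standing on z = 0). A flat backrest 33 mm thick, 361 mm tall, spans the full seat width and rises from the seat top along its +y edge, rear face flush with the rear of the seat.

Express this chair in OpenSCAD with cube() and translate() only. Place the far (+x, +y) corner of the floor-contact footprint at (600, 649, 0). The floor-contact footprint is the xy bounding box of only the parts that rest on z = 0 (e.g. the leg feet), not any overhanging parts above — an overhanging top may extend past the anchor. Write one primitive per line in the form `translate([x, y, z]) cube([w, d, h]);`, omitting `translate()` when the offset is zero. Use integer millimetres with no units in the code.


translate([122, 224, 398]) cube([478, 425, 30]);
translate([122, 224, 0]) cube([33, 33, 398]);
translate([567, 224, 0]) cube([33, 33, 398]);
translate([122, 616, 0]) cube([33, 33, 398]);
translate([567, 616, 0]) cube([33, 33, 398]);
translate([122, 616, 428]) cube([478, 33, 361]);
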